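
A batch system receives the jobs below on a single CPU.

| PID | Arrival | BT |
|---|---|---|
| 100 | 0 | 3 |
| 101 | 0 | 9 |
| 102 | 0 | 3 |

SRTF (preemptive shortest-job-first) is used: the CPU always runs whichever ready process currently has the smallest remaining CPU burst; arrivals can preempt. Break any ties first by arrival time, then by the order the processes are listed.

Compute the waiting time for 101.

6

Timeline: | 100 0-3 | 102 3-6 | 101 6-15 |
Completion: 100=3  101=15  102=6
Waiting(101) = turnaround − burst = 15 − 9 = 6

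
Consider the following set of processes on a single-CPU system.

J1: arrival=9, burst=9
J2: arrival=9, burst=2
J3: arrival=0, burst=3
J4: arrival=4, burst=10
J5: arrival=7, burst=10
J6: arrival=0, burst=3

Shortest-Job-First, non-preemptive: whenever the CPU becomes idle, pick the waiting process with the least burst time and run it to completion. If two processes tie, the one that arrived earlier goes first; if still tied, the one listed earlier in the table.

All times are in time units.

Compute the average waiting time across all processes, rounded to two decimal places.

Schedule: | J3 0-3 | J6 3-6 | J4 6-16 | J2 16-18 | J1 18-27 | J5 27-37 |
Completion: J1=27  J2=18  J3=3  J4=16  J5=37  J6=6
Turnaround (C−A): J1=18  J2=9  J3=3  J4=12  J5=30  J6=6
Waiting times: J1=9, J2=7, J3=0, J4=2, J5=20, J6=3
Average waiting = (9+7+0+2+20+3) / 6 = 41/6 = 6.83

6.83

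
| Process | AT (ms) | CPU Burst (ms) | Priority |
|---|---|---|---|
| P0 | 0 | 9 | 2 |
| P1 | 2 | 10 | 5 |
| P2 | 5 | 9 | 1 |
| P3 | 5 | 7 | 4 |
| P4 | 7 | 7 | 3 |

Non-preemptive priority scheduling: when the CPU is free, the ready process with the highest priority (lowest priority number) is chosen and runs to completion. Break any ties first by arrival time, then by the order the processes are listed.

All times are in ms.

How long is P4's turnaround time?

Gantt: | P0 0-9 | P2 9-18 | P4 18-25 | P3 25-32 | P1 32-42 |
Completion: P0=9  P1=42  P2=18  P3=32  P4=25
Turnaround (C−A): P0=9  P1=40  P2=13  P3=27  P4=18
Turnaround(P4) = completion − arrival = 25 − 7 = 18

18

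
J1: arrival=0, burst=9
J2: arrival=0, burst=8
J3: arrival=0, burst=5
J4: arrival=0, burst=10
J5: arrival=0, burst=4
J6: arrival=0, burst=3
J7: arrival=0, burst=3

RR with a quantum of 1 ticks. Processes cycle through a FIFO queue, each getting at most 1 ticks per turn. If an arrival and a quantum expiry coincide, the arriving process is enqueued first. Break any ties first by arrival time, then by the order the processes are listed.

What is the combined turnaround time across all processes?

216

Timeline: | J1 0-1 | J2 1-2 | J3 2-3 | J4 3-4 | J5 4-5 | J6 5-6 | J7 6-7 | J1 7-8 | J2 8-9 | J3 9-10 | J4 10-11 | J5 11-12 | J6 12-13 | J7 13-14 | J1 14-15 | J2 15-16 | J3 16-17 | J4 17-18 | J5 18-19 | J6 19-20 | J7 20-21 | J1 21-22 | J2 22-23 | J3 23-24 | J4 24-25 | J5 25-26 | J1 26-27 | J2 27-28 | J3 28-29 | J4 29-30 | J1 30-31 | J2 31-32 | J4 32-33 | J1 33-34 | J2 34-35 | J4 35-36 | J1 36-37 | J2 37-38 | J4 38-39 | J1 39-40 | J4 40-42 |
Completion: J1=40  J2=38  J3=29  J4=42  J5=26  J6=20  J7=21
Turnaround = completion − arrival: J1=40, J2=38, J3=29, J4=42, J5=26, J6=20, J7=21
Total turnaround = 40 + 38 + 29 + 42 + 26 + 20 + 21 = 216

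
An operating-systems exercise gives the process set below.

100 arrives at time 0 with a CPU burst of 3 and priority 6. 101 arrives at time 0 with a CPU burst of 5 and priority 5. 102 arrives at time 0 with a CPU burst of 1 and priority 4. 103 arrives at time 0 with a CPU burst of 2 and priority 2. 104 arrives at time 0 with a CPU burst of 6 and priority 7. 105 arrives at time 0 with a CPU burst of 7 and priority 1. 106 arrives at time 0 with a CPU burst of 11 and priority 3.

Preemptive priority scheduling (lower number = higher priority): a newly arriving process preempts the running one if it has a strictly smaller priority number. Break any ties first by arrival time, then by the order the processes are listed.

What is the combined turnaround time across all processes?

147

Gantt: | 105 0-7 | 103 7-9 | 106 9-20 | 102 20-21 | 101 21-26 | 100 26-29 | 104 29-35 |
Completion: 100=29  101=26  102=21  103=9  104=35  105=7  106=20
Turnaround = completion − arrival: 100=29, 101=26, 102=21, 103=9, 104=35, 105=7, 106=20
Total turnaround = 29 + 26 + 21 + 9 + 35 + 7 + 20 = 147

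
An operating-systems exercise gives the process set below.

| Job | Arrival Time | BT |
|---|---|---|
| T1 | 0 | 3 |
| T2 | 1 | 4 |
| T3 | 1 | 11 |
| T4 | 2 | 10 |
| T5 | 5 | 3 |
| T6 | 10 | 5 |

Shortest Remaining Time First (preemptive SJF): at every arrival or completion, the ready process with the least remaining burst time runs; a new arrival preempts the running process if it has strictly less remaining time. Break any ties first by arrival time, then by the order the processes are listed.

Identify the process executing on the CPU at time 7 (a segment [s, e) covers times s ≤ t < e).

T5

Schedule: | T1 0-3 | T2 3-7 | T5 7-10 | T6 10-15 | T4 15-25 | T3 25-36 |
Completion: T1=3  T2=7  T3=36  T4=25  T5=10  T6=15
Turnaround (C−A): T1=3  T2=6  T3=35  T4=23  T5=5  T6=5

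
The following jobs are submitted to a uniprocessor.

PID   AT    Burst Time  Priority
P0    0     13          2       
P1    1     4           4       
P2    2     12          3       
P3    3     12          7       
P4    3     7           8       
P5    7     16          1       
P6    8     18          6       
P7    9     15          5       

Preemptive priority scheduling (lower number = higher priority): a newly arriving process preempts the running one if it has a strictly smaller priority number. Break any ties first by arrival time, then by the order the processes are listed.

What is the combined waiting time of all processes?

333

Schedule: | P0 0-7 | P5 7-23 | P0 23-29 | P2 29-41 | P1 41-45 | P7 45-60 | P6 60-78 | P3 78-90 | P4 90-97 |
Completion: P0=29  P1=45  P2=41  P3=90  P4=97  P5=23  P6=78  P7=60
Waiting = turnaround − burst: P0=16, P1=40, P2=27, P3=75, P4=87, P5=0, P6=52, P7=36
Total waiting = 16 + 40 + 27 + 75 + 87 + 0 + 52 + 36 = 333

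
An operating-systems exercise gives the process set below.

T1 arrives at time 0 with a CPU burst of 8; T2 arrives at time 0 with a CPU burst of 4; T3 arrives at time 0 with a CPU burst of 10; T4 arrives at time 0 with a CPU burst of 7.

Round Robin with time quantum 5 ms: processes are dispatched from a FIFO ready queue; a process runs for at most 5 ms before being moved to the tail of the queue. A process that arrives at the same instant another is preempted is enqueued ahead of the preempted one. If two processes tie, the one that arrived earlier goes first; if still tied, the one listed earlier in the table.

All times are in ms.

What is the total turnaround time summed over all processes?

Schedule: | T1 0-5 | T2 5-9 | T3 9-14 | T4 14-19 | T1 19-22 | T3 22-27 | T4 27-29 |
Completion: T1=22  T2=9  T3=27  T4=29
Turnaround (C−A): T1=22  T2=9  T3=27  T4=29
Turnaround = completion − arrival: T1=22, T2=9, T3=27, T4=29
Total turnaround = 22 + 9 + 27 + 29 = 87

87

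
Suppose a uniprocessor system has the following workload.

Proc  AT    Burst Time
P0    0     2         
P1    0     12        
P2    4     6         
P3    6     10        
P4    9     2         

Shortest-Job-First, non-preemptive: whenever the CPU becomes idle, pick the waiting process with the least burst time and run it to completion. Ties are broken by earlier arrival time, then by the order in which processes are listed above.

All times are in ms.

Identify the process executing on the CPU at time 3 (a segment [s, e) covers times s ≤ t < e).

Schedule: | P0 0-2 | P1 2-14 | P4 14-16 | P2 16-22 | P3 22-32 |
Completion: P0=2  P1=14  P2=22  P3=32  P4=16
Turnaround (C−A): P0=2  P1=14  P2=18  P3=26  P4=7

P1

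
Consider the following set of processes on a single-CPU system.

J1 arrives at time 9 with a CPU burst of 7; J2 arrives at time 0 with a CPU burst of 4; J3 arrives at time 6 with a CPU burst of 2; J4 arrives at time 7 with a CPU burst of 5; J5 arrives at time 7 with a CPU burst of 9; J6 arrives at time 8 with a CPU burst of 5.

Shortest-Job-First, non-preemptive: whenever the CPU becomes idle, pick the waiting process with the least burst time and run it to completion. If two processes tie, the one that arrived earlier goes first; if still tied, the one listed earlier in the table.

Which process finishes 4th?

J6

Timeline: | J2 0-4 | idle 4-6 | J3 6-8 | J4 8-13 | J6 13-18 | J1 18-25 | J5 25-34 |
Completion: J1=25  J2=4  J3=8  J4=13  J5=34  J6=18
Turnaround (C−A): J1=16  J2=4  J3=2  J4=6  J5=27  J6=10
Finish order: J2 → J3 → J4 → J6 → J1 → J5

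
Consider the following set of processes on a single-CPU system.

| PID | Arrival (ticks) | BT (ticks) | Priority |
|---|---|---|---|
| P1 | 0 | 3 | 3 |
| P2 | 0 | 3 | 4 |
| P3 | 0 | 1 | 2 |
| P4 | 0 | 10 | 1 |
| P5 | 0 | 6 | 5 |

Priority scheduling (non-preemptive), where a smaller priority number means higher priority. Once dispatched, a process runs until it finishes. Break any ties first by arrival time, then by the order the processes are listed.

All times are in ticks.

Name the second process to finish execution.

P3

Timeline: | P4 0-10 | P3 10-11 | P1 11-14 | P2 14-17 | P5 17-23 |
Completion: P1=14  P2=17  P3=11  P4=10  P5=23
Turnaround (C−A): P1=14  P2=17  P3=11  P4=10  P5=23
Finish order: P4 → P3 → P1 → P2 → P5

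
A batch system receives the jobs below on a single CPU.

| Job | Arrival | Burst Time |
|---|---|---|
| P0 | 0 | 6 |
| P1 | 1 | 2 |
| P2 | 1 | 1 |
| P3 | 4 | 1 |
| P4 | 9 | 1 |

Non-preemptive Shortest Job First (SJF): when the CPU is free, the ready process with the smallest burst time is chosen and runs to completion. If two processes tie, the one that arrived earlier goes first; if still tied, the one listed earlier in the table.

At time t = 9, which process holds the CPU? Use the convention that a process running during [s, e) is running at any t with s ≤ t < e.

P1

Gantt: | P0 0-6 | P2 6-7 | P3 7-8 | P1 8-10 | P4 10-11 |
Completion: P0=6  P1=10  P2=7  P3=8  P4=11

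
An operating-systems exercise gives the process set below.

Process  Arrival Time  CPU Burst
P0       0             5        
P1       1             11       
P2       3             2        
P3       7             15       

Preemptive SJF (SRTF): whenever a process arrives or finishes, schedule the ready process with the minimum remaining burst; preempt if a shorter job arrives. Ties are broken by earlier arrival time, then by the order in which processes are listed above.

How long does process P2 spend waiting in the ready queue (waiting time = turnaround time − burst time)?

Timeline: | P0 0-5 | P2 5-7 | P1 7-18 | P3 18-33 |
Completion: P0=5  P1=18  P2=7  P3=33
Turnaround (C−A): P0=5  P1=17  P2=4  P3=26
Waiting(P2) = turnaround − burst = 4 − 2 = 2

2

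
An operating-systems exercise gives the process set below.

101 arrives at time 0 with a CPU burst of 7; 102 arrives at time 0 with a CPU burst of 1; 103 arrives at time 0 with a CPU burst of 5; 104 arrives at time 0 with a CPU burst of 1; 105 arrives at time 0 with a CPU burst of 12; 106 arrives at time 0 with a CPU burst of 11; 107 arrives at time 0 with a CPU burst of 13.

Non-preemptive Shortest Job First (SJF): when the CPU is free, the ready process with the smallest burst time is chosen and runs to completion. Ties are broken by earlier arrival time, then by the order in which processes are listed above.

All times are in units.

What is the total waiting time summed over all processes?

Timeline: | 102 0-1 | 104 1-2 | 103 2-7 | 101 7-14 | 106 14-25 | 105 25-37 | 107 37-50 |
Completion: 101=14  102=1  103=7  104=2  105=37  106=25  107=50
Turnaround (C−A): 101=14  102=1  103=7  104=2  105=37  106=25  107=50
Waiting = turnaround − burst: 101=7, 102=0, 103=2, 104=1, 105=25, 106=14, 107=37
Total waiting = 7 + 0 + 2 + 1 + 25 + 14 + 37 = 86

86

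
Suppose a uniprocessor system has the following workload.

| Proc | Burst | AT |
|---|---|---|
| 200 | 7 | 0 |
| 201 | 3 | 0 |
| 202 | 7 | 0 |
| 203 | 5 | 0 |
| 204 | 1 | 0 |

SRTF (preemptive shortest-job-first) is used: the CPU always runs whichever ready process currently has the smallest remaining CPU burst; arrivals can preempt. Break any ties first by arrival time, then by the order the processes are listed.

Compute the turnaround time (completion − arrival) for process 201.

4

Schedule: | 204 0-1 | 201 1-4 | 203 4-9 | 200 9-16 | 202 16-23 |
Completion: 200=16  201=4  202=23  203=9  204=1
Turnaround (C−A): 200=16  201=4  202=23  203=9  204=1
Turnaround(201) = completion − arrival = 4 − 0 = 4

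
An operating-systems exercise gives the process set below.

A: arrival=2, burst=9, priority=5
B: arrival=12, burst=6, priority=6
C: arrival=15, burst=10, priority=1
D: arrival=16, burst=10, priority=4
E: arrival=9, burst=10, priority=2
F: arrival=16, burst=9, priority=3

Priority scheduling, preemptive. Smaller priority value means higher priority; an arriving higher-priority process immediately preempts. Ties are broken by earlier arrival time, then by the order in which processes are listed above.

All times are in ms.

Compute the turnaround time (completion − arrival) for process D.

Schedule: | idle 0-2 | A 2-9 | E 9-15 | C 15-25 | E 25-29 | F 29-38 | D 38-48 | A 48-50 | B 50-56 |
Completion: A=50  B=56  C=25  D=48  E=29  F=38
Turnaround (C−A): A=48  B=44  C=10  D=32  E=20  F=22
Turnaround(D) = completion − arrival = 48 − 16 = 32

32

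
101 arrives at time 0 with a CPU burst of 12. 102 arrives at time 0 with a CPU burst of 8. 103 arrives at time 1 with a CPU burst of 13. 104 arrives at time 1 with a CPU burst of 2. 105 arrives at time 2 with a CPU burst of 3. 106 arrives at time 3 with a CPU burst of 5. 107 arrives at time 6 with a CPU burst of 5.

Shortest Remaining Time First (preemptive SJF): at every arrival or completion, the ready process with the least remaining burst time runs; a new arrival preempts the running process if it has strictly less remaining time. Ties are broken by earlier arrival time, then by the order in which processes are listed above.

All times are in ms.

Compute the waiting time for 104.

Timeline: | 102 0-1 | 104 1-3 | 105 3-6 | 106 6-11 | 107 11-16 | 102 16-23 | 101 23-35 | 103 35-48 |
Completion: 101=35  102=23  103=48  104=3  105=6  106=11  107=16
Turnaround (C−A): 101=35  102=23  103=47  104=2  105=4  106=8  107=10
Waiting(104) = turnaround − burst = 2 − 2 = 0

0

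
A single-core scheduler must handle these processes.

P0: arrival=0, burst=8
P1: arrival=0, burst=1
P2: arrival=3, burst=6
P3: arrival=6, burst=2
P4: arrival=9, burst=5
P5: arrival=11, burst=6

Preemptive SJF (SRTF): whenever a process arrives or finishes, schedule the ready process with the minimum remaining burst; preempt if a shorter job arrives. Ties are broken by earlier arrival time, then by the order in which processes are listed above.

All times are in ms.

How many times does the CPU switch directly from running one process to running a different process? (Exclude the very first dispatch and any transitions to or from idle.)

Gantt: | P1 0-1 | P0 1-6 | P3 6-8 | P0 8-11 | P4 11-16 | P2 16-22 | P5 22-28 |
Completion: P0=11  P1=1  P2=22  P3=8  P4=16  P5=28

6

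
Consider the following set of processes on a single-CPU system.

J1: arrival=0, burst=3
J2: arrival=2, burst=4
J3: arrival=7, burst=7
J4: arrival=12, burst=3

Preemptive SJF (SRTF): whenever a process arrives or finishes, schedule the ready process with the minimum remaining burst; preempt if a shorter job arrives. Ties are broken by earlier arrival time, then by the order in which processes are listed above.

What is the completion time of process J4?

17

Schedule: | J1 0-3 | J2 3-7 | J3 7-14 | J4 14-17 |
Completion: J1=3  J2=7  J3=14  J4=17
Turnaround (C−A): J1=3  J2=5  J3=7  J4=5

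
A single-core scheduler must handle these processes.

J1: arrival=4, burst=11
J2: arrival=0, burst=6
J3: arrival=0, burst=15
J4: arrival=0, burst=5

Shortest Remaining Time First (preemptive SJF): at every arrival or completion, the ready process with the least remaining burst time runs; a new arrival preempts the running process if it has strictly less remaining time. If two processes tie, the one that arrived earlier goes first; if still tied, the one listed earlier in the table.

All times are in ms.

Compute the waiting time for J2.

Gantt: | J4 0-5 | J2 5-11 | J1 11-22 | J3 22-37 |
Completion: J1=22  J2=11  J3=37  J4=5
Waiting(J2) = turnaround − burst = 11 − 6 = 5

5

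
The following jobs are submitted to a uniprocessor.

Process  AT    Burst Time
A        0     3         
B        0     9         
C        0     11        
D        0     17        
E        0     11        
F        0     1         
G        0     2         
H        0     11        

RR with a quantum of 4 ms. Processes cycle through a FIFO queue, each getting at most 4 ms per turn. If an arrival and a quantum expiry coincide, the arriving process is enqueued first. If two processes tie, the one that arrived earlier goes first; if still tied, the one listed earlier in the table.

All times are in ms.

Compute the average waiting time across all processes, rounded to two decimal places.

Timeline: | A 0-3 | B 3-7 | C 7-11 | D 11-15 | E 15-19 | F 19-20 | G 20-22 | H 22-26 | B 26-30 | C 30-34 | D 34-38 | E 38-42 | H 42-46 | B 46-47 | C 47-50 | D 50-54 | E 54-57 | H 57-60 | D 60-65 |
Completion: A=3  B=47  C=50  D=65  E=57  F=20  G=22  H=60
Waiting times: A=0, B=38, C=39, D=48, E=46, F=19, G=20, H=49
Average waiting = (0+38+39+48+46+19+20+49) / 8 = 259/8 = 32.38

32.38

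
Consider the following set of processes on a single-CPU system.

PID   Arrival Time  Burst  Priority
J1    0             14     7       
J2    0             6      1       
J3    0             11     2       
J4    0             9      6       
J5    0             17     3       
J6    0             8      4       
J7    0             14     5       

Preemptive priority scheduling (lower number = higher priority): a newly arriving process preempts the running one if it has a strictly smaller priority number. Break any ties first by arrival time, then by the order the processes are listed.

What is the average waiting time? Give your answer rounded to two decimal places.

Schedule: | J2 0-6 | J3 6-17 | J5 17-34 | J6 34-42 | J7 42-56 | J4 56-65 | J1 65-79 |
Completion: J1=79  J2=6  J3=17  J4=65  J5=34  J6=42  J7=56
Turnaround (C−A): J1=79  J2=6  J3=17  J4=65  J5=34  J6=42  J7=56
Waiting times: J1=65, J2=0, J3=6, J4=56, J5=17, J6=34, J7=42
Average waiting = (65+0+6+56+17+34+42) / 7 = 220/7 = 31.43

31.43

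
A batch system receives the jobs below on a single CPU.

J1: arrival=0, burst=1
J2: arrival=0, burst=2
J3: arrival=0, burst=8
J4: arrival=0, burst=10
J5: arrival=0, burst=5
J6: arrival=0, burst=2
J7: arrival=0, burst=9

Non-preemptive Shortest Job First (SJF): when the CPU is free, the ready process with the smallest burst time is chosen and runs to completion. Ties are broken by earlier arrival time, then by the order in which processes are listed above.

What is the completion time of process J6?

5

Gantt: | J1 0-1 | J2 1-3 | J6 3-5 | J5 5-10 | J3 10-18 | J7 18-27 | J4 27-37 |
Completion: J1=1  J2=3  J3=18  J4=37  J5=10  J6=5  J7=27
Turnaround (C−A): J1=1  J2=3  J3=18  J4=37  J5=10  J6=5  J7=27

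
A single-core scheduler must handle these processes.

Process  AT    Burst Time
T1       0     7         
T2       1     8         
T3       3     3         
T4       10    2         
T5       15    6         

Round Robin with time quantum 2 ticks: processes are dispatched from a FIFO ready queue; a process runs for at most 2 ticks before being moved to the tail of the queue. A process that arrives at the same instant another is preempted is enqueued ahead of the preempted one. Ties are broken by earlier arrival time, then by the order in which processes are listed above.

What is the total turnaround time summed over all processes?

65

Schedule: | T1 0-2 | T2 2-4 | T1 4-6 | T3 6-8 | T2 8-10 | T1 10-12 | T3 12-13 | T4 13-15 | T2 15-17 | T1 17-18 | T5 18-20 | T2 20-22 | T5 22-26 |
Completion: T1=18  T2=22  T3=13  T4=15  T5=26
Turnaround (C−A): T1=18  T2=21  T3=10  T4=5  T5=11
Turnaround = completion − arrival: T1=18, T2=21, T3=10, T4=5, T5=11
Total turnaround = 18 + 21 + 10 + 5 + 11 = 65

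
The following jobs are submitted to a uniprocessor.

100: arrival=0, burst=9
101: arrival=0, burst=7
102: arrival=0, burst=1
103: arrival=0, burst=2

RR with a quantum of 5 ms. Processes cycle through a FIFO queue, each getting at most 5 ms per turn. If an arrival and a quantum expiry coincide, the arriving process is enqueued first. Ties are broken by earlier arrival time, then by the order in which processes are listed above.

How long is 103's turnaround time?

13

Timeline: | 100 0-5 | 101 5-10 | 102 10-11 | 103 11-13 | 100 13-17 | 101 17-19 |
Completion: 100=17  101=19  102=11  103=13
Turnaround(103) = completion − arrival = 13 − 0 = 13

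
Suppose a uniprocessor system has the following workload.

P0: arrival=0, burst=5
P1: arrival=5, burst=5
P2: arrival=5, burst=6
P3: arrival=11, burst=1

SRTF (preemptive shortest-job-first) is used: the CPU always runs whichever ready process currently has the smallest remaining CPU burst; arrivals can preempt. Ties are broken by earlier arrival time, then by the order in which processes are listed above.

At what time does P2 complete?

17

Timeline: | P0 0-5 | P1 5-10 | P2 10-11 | P3 11-12 | P2 12-17 |
Completion: P0=5  P1=10  P2=17  P3=12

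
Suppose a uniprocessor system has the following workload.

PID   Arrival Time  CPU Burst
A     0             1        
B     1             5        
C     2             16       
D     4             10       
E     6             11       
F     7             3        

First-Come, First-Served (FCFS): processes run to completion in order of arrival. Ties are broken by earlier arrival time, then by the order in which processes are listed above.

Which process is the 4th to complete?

Timeline: | A 0-1 | B 1-6 | C 6-22 | D 22-32 | E 32-43 | F 43-46 |
Completion: A=1  B=6  C=22  D=32  E=43  F=46
Finish order: A → B → C → D → E → F

D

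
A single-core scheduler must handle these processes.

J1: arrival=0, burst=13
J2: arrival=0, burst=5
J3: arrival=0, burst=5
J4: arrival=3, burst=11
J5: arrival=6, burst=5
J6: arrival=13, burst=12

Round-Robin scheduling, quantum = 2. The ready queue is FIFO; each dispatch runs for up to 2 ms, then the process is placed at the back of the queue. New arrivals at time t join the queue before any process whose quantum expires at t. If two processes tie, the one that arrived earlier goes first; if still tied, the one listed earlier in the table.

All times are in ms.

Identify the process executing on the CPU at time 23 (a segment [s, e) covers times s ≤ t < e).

J5

Gantt: | J1 0-2 | J2 2-4 | J3 4-6 | J1 6-8 | J4 8-10 | J2 10-12 | J5 12-14 | J3 14-16 | J1 16-18 | J4 18-20 | J2 20-21 | J6 21-23 | J5 23-25 | J3 25-26 | J1 26-28 | J4 28-30 | J6 30-32 | J5 32-33 | J1 33-35 | J4 35-37 | J6 37-39 | J1 39-41 | J4 41-43 | J6 43-45 | J1 45-46 | J4 46-47 | J6 47-51 |
Completion: J1=46  J2=21  J3=26  J4=47  J5=33  J6=51
Turnaround (C−A): J1=46  J2=21  J3=26  J4=44  J5=27  J6=38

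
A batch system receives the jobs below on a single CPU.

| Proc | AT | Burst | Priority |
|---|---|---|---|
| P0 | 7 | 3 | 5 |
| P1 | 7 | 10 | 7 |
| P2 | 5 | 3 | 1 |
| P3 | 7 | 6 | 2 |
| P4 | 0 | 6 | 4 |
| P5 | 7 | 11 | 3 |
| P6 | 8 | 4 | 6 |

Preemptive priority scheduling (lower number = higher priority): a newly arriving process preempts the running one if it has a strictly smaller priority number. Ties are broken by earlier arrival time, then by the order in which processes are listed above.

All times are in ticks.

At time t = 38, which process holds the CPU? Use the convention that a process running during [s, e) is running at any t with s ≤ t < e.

P1

Timeline: | P4 0-5 | P2 5-8 | P3 8-14 | P5 14-25 | P4 25-26 | P0 26-29 | P6 29-33 | P1 33-43 |
Completion: P0=29  P1=43  P2=8  P3=14  P4=26  P5=25  P6=33
Turnaround (C−A): P0=22  P1=36  P2=3  P3=7  P4=26  P5=18  P6=25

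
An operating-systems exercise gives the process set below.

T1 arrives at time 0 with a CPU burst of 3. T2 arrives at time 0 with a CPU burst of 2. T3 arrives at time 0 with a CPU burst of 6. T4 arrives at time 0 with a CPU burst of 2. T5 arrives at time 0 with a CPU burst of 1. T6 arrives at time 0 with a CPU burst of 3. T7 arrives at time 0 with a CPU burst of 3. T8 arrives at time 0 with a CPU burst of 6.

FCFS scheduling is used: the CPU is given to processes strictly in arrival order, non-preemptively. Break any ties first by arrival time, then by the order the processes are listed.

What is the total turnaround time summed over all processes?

Gantt: | T1 0-3 | T2 3-5 | T3 5-11 | T4 11-13 | T5 13-14 | T6 14-17 | T7 17-20 | T8 20-26 |
Completion: T1=3  T2=5  T3=11  T4=13  T5=14  T6=17  T7=20  T8=26
Turnaround = completion − arrival: T1=3, T2=5, T3=11, T4=13, T5=14, T6=17, T7=20, T8=26
Total turnaround = 3 + 5 + 11 + 13 + 14 + 17 + 20 + 26 = 109

109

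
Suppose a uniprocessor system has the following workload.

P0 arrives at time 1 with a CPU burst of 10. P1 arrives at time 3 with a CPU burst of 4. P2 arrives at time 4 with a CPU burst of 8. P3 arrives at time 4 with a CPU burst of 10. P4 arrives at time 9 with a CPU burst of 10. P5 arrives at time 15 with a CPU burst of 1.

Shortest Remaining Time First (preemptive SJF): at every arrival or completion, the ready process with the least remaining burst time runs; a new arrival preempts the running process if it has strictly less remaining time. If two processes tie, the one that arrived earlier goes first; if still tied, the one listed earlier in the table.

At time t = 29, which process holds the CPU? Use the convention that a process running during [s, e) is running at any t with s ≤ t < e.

P3

Schedule: | idle 0-1 | P0 1-3 | P1 3-7 | P0 7-15 | P5 15-16 | P2 16-24 | P3 24-34 | P4 34-44 |
Completion: P0=15  P1=7  P2=24  P3=34  P4=44  P5=16
Turnaround (C−A): P0=14  P1=4  P2=20  P3=30  P4=35  P5=1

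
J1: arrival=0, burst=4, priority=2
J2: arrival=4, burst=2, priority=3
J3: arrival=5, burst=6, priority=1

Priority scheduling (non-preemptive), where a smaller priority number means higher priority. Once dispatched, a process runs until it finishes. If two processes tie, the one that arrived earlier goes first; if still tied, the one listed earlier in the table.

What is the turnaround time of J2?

2

Gantt: | J1 0-4 | J2 4-6 | J3 6-12 |
Completion: J1=4  J2=6  J3=12
Turnaround (C−A): J1=4  J2=2  J3=7
Turnaround(J2) = completion − arrival = 6 − 4 = 2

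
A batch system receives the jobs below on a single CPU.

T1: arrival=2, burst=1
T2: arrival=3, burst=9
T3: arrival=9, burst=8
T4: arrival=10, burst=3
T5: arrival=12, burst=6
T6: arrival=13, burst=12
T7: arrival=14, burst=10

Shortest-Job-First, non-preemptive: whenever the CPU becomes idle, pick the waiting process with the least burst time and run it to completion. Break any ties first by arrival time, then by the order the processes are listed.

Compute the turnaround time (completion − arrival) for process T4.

5

Gantt: | idle 0-2 | T1 2-3 | T2 3-12 | T4 12-15 | T5 15-21 | T3 21-29 | T7 29-39 | T6 39-51 |
Completion: T1=3  T2=12  T3=29  T4=15  T5=21  T6=51  T7=39
Turnaround (C−A): T1=1  T2=9  T3=20  T4=5  T5=9  T6=38  T7=25
Turnaround(T4) = completion − arrival = 15 − 10 = 5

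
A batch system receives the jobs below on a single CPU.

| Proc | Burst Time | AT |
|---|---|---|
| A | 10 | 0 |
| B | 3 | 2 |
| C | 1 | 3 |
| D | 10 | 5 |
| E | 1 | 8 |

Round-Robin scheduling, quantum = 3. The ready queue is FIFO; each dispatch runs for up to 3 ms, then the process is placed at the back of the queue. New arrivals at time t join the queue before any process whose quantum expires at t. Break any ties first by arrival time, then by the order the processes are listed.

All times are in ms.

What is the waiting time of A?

Timeline: | A 0-3 | B 3-6 | C 6-7 | A 7-10 | D 10-13 | E 13-14 | A 14-17 | D 17-20 | A 20-21 | D 21-25 |
Completion: A=21  B=6  C=7  D=25  E=14
Turnaround (C−A): A=21  B=4  C=4  D=20  E=6
Waiting(A) = turnaround − burst = 21 − 10 = 11

11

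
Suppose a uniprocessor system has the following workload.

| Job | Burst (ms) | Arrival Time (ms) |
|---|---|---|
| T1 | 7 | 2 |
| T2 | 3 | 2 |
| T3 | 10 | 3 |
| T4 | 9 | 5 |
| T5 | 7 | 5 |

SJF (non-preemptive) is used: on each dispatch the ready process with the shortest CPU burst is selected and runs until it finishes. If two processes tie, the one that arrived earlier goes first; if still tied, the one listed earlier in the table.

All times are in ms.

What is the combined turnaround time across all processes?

Gantt: | idle 0-2 | T2 2-5 | T1 5-12 | T5 12-19 | T4 19-28 | T3 28-38 |
Completion: T1=12  T2=5  T3=38  T4=28  T5=19
Turnaround (C−A): T1=10  T2=3  T3=35  T4=23  T5=14
Turnaround = completion − arrival: T1=10, T2=3, T3=35, T4=23, T5=14
Total turnaround = 10 + 3 + 35 + 23 + 14 = 85

85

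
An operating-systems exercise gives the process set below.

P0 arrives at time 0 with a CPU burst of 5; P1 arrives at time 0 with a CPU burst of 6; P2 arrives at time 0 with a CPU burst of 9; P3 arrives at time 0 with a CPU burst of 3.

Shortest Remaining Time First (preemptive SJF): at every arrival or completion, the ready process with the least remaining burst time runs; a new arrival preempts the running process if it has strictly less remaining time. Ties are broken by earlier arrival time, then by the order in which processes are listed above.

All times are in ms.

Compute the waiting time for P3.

0

Schedule: | P3 0-3 | P0 3-8 | P1 8-14 | P2 14-23 |
Completion: P0=8  P1=14  P2=23  P3=3
Waiting(P3) = turnaround − burst = 3 − 3 = 0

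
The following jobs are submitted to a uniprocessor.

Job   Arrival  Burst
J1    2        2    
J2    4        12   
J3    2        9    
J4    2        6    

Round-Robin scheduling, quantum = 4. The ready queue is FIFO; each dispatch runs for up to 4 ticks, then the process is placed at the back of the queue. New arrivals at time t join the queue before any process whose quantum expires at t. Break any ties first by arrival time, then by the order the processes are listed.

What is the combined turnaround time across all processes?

74

Timeline: | idle 0-2 | J1 2-4 | J3 4-8 | J4 8-12 | J2 12-16 | J3 16-20 | J4 20-22 | J2 22-26 | J3 26-27 | J2 27-31 |
Completion: J1=4  J2=31  J3=27  J4=22
Turnaround (C−A): J1=2  J2=27  J3=25  J4=20
Turnaround = completion − arrival: J1=2, J2=27, J3=25, J4=20
Total turnaround = 2 + 27 + 25 + 20 = 74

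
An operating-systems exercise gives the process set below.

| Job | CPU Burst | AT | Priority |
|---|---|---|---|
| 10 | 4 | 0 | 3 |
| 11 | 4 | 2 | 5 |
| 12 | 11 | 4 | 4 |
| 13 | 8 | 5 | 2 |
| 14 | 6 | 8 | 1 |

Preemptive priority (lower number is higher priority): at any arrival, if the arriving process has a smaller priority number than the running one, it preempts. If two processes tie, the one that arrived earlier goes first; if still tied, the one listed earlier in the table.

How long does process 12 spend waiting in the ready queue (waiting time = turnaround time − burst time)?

Timeline: | 10 0-4 | 12 4-5 | 13 5-8 | 14 8-14 | 13 14-19 | 12 19-29 | 11 29-33 |
Completion: 10=4  11=33  12=29  13=19  14=14
Turnaround (C−A): 10=4  11=31  12=25  13=14  14=6
Waiting(12) = turnaround − burst = 25 − 11 = 14

14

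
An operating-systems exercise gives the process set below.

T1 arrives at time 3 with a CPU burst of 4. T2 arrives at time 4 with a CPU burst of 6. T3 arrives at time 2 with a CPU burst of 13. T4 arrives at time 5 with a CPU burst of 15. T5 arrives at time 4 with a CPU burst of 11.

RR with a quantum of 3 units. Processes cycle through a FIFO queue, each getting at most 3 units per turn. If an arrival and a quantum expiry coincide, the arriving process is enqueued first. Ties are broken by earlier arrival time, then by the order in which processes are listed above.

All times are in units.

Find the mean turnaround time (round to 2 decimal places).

Gantt: | idle 0-2 | T3 2-5 | T1 5-8 | T2 8-11 | T5 11-14 | T4 14-17 | T3 17-20 | T1 20-21 | T2 21-24 | T5 24-27 | T4 27-30 | T3 30-33 | T5 33-36 | T4 36-39 | T3 39-42 | T5 42-44 | T4 44-47 | T3 47-48 | T4 48-51 |
Completion: T1=21  T2=24  T3=48  T4=51  T5=44
Turnaround (C−A): T1=18  T2=20  T3=46  T4=46  T5=40
Turnaround times: T1=18, T2=20, T3=46, T4=46, T5=40
Average turnaround = (18+20+46+46+40) / 5 = 170/5 = 34.00

34.00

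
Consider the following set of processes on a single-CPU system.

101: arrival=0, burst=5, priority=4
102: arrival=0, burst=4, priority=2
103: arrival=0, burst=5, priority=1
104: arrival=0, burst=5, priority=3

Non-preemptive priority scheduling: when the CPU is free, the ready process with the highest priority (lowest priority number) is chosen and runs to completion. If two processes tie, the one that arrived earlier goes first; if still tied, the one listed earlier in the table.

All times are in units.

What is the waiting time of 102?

5

Schedule: | 103 0-5 | 102 5-9 | 104 9-14 | 101 14-19 |
Completion: 101=19  102=9  103=5  104=14
Waiting(102) = turnaround − burst = 9 − 4 = 5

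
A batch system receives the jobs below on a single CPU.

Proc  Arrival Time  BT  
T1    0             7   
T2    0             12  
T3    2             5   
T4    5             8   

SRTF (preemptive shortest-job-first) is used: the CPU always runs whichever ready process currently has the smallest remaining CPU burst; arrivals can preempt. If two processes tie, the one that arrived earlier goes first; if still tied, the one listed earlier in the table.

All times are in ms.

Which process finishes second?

T3

Schedule: | T1 0-7 | T3 7-12 | T4 12-20 | T2 20-32 |
Completion: T1=7  T2=32  T3=12  T4=20
Finish order: T1 → T3 → T4 → T2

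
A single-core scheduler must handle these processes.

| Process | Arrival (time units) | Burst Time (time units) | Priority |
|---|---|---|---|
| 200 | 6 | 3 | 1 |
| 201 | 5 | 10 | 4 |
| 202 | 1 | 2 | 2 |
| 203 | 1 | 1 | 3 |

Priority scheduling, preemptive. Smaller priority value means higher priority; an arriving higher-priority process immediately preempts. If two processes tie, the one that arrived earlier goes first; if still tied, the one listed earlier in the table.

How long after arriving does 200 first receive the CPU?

0

Schedule: | idle 0-1 | 202 1-3 | 203 3-4 | idle 4-5 | 201 5-6 | 200 6-9 | 201 9-18 |
Completion: 200=9  201=18  202=3  203=4
Response(200) = first start − arrival = 6 − 6 = 0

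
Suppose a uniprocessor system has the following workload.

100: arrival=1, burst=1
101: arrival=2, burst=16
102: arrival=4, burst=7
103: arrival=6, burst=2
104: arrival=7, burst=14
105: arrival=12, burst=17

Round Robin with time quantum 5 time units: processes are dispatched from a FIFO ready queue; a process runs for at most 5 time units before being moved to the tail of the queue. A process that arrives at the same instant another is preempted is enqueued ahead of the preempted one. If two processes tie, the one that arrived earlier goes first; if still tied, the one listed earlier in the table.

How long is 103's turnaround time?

Schedule: | idle 0-1 | 100 1-2 | 101 2-7 | 102 7-12 | 103 12-14 | 104 14-19 | 101 19-24 | 105 24-29 | 102 29-31 | 104 31-36 | 101 36-41 | 105 41-46 | 104 46-50 | 101 50-51 | 105 51-58 |
Completion: 100=2  101=51  102=31  103=14  104=50  105=58
Turnaround (C−A): 100=1  101=49  102=27  103=8  104=43  105=46
Turnaround(103) = completion − arrival = 14 − 6 = 8

8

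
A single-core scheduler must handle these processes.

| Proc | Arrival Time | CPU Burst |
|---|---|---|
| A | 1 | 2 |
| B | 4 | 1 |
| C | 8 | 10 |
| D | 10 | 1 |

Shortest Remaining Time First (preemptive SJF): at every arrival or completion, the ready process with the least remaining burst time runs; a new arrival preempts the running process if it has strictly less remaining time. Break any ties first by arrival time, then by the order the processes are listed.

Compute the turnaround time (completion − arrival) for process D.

1

Timeline: | idle 0-1 | A 1-3 | idle 3-4 | B 4-5 | idle 5-8 | C 8-10 | D 10-11 | C 11-19 |
Completion: A=3  B=5  C=19  D=11
Turnaround (C−A): A=2  B=1  C=11  D=1
Turnaround(D) = completion − arrival = 11 − 10 = 1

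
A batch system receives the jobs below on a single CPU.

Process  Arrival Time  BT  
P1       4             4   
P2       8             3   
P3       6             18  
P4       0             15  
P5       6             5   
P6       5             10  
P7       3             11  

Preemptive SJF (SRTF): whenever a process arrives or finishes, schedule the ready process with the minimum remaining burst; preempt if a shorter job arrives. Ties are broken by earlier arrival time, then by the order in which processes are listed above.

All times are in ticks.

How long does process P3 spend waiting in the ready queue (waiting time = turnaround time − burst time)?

42

Schedule: | P4 0-3 | P7 3-4 | P1 4-8 | P2 8-11 | P5 11-16 | P7 16-26 | P6 26-36 | P4 36-48 | P3 48-66 |
Completion: P1=8  P2=11  P3=66  P4=48  P5=16  P6=36  P7=26
Waiting(P3) = turnaround − burst = 60 − 18 = 42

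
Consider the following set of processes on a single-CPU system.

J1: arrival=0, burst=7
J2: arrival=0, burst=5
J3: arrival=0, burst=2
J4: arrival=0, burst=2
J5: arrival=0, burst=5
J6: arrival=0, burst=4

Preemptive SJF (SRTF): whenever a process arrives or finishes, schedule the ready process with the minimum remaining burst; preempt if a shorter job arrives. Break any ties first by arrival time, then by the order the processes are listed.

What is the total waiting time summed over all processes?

Gantt: | J3 0-2 | J4 2-4 | J6 4-8 | J2 8-13 | J5 13-18 | J1 18-25 |
Completion: J1=25  J2=13  J3=2  J4=4  J5=18  J6=8
Turnaround (C−A): J1=25  J2=13  J3=2  J4=4  J5=18  J6=8
Waiting = turnaround − burst: J1=18, J2=8, J3=0, J4=2, J5=13, J6=4
Total waiting = 18 + 8 + 0 + 2 + 13 + 4 = 45

45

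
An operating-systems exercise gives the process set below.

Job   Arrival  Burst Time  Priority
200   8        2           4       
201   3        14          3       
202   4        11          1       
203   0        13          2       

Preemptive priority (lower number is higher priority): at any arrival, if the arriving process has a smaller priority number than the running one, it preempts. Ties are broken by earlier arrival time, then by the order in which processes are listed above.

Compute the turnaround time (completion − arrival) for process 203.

24

Timeline: | 203 0-4 | 202 4-15 | 203 15-24 | 201 24-38 | 200 38-40 |
Completion: 200=40  201=38  202=15  203=24
Turnaround(203) = completion − arrival = 24 − 0 = 24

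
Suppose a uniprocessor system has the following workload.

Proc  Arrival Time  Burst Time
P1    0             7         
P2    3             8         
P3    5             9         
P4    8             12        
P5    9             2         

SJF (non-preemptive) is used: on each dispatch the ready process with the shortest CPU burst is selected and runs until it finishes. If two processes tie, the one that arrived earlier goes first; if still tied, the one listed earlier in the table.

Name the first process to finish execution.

P1

Schedule: | P1 0-7 | P2 7-15 | P5 15-17 | P3 17-26 | P4 26-38 |
Completion: P1=7  P2=15  P3=26  P4=38  P5=17
Turnaround (C−A): P1=7  P2=12  P3=21  P4=30  P5=8
Finish order: P1 → P2 → P5 → P3 → P4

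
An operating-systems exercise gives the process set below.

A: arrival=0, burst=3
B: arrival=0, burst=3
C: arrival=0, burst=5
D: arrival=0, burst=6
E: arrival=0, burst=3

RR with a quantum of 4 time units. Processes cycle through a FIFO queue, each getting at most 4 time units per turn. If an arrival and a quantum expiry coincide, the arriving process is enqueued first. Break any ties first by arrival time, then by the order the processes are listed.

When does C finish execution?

18

Schedule: | A 0-3 | B 3-6 | C 6-10 | D 10-14 | E 14-17 | C 17-18 | D 18-20 |
Completion: A=3  B=6  C=18  D=20  E=17
Turnaround (C−A): A=3  B=6  C=18  D=20  E=17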